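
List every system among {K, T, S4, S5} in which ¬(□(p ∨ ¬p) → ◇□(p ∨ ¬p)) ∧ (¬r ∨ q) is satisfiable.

T-tableau for the formula:
1. ¬(□(p ∨ ¬p) → ◇□(p ∨ ¬p)) ∧ (¬r ∨ q), u
2. ¬(□(p ∨ ¬p) → ◇□(p ∨ ¬p)), u   [∧-rule on 1]
3. ¬r ∨ q, u   [∧-rule on 1]
4. □(p ∨ ¬p), u   [¬→-rule on 2]
5. ¬◇□(p ∨ ¬p), u   [¬→-rule on 2]
6. p ∨ ¬p, u   [□-rule on 4 via uRu]
7. ¬□(p ∨ ¬p), u   [¬◇-rule on 5 via uRu]
8. q, u   [∨-rule on 3 (branches; this branch)]
9. ¬p, u   [∨-rule on 6 (branches; this branch)]
10. ¬(p ∨ ¬p), v   [¬□-rule on 7: fresh world v, uRv]
11. ¬p, v   [¬∨-rule on 10]
12. p, v   [¬∨-rule on 10]
Accessibility: uRu, uRv, vRv
Branch closes: p and ¬p both at v.
Every branch closes (one shown): unsatisfiable in T, hence also in S4, S5 (every S4/S5-frame is a T-frame).
K-tableau for the formula:
1. ¬(□(p ∨ ¬p) → ◇□(p ∨ ¬p)) ∧ (¬r ∨ q), u
2. ¬(□(p ∨ ¬p) → ◇□(p ∨ ¬p)), u   [∧-rule on 1]
3. ¬r ∨ q, u   [∧-rule on 1]
4. □(p ∨ ¬p), u   [¬→-rule on 2]
5. ¬◇□(p ∨ ¬p), u   [¬→-rule on 2]
6. q, u   [∨-rule on 3 (branches; this branch)]
Complete open branch: satisfiable in K.

K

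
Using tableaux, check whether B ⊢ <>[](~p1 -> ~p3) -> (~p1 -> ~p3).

Tableau for the negation ~(<>[](~p1 -> ~p3) -> (~p1 -> ~p3)):
1. ~(<>[](~p1 -> ~p3) -> (~p1 -> ~p3)), 0
2. <>[](~p1 -> ~p3), 0
3. ~(~p1 -> ~p3), 0
4. ~p1, 0
5. p3, 0
6. [](~p1 -> ~p3), 1
7. ~p1 -> ~p3, 0
8. ~p1 -> ~p3, 1
9. ~p3, 0
Accessibility: 0R0, 0R1, 1R0, 1R1
Branch closes: p3 and ~p3 both at 0.
All branches of the negation close; one closing branch shown above.

Yes, valid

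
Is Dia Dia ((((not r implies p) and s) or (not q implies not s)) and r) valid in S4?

Not valid

Tableau for the negation not Dia Dia ((((not r implies p) and s) or (not q implies not s)) and r):
1. not Dia Dia ((((not r implies p) and s) or (not q implies not s)) and r), w0
2. not Dia ((((not r implies p) and s) or (not q implies not s)) and r), w0
3. not ((((not r implies p) and s) or (not q implies not s)) and r), w0
4. not r, w0
Accessibility: w0Rw0
The negation has an open branch (countermodel exists).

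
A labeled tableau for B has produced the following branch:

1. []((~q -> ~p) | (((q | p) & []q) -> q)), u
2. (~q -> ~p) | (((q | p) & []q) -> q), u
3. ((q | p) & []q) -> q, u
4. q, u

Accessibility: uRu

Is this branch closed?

Not closed

No world carries both an atom and its negation.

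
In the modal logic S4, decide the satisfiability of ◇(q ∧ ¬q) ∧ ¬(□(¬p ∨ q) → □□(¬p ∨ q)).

Unsatisfiable (every branch closes)

1. ◇(q ∧ ¬q) ∧ ¬(□(¬p ∨ q) → □□(¬p ∨ q)), u
2. ◇(q ∧ ¬q), u   [∧-rule on 1]
3. ¬(□(¬p ∨ q) → □□(¬p ∨ q)), u   [∧-rule on 1]
4. □(¬p ∨ q), u   [¬→-rule on 3]
5. ¬□□(¬p ∨ q), u   [¬→-rule on 3]
6. ¬p ∨ q, u   [□-rule on 4 via uRu]
7. q, u   [∨-rule on 6 (branches; this branch)]
8. q ∧ ¬q, v   [◇-rule on 2: fresh world v, uRv]
9. q, v   [∧-rule on 8]
10. ¬q, v   [∧-rule on 8]
Accessibility: uRu, uRv, vRv
Branch closes: q and ¬q both at v.
All branches of the tableau close; one closing branch shown above.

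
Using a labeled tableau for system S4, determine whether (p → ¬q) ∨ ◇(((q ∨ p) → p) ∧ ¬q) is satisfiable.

Satisfiable (open branch found)

1. (p → ¬q) ∨ ◇(((q ∨ p) → p) ∧ ¬q), w0
2. ◇(((q ∨ p) → p) ∧ ¬q), w0
3. ((q ∨ p) → p) ∧ ¬q, w1
4. (q ∨ p) → p, w1
5. ¬q, w1
6. p, w1
Accessibility: w0Rw0, w0Rw1, w1Rw1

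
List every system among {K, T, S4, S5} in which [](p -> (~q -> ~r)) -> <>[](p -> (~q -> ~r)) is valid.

K-tableau for the negation ~([](p -> (~q -> ~r)) -> <>[](p -> (~q -> ~r))):
1. ~([](p -> (~q -> ~r)) -> <>[](p -> (~q -> ~r))), 0
2. [](p -> (~q -> ~r)), 0
3. ~<>[](p -> (~q -> ~r)), 0
Complete open branch: countermodel on a K-frame, so not valid in K.
T-tableau for the negation ~([](p -> (~q -> ~r)) -> <>[](p -> (~q -> ~r))):
1. ~([](p -> (~q -> ~r)) -> <>[](p -> (~q -> ~r))), 0
2. [](p -> (~q -> ~r)), 0
3. ~<>[](p -> (~q -> ~r)), 0
4. p -> (~q -> ~r), 0
5. ~[](p -> (~q -> ~r)), 0
6. ~q -> ~r, 0
7. ~r, 0
8. ~(p -> (~q -> ~r)), 1
9. p, 1
10. ~(~q -> ~r), 1
11. ~q, 1
12. r, 1
13. p -> (~q -> ~r), 1
14. ~[](p -> (~q -> ~r)), 1
15. ~q -> ~r, 1
16. ~r, 1
Accessibility: 0R0, 0R1, 1R1
Branch closes: r and ~r both at 1.
Every branch closes (one shown): valid in T, hence also in S4, S5 (every theorem of T is a theorem of S4 and S5).

T, S4, S5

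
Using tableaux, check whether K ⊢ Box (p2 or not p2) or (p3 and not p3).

Tableau for the negation not (Box (p2 or not p2) or (p3 and not p3)):
1. not (Box (p2 or not p2) or (p3 and not p3)), 0
2. not Box (p2 or not p2), 0   [neg-or-rule on 1]
3. not (p3 and not p3), 0   [neg-or-rule on 1]
4. p3, 0   [neg-and-rule on 3 (branches; this branch)]
5. not (p2 or not p2), 1   [neg-Box-rule on 2: fresh world 1, 0R1]
6. not p2, 1   [neg-or-rule on 5]
7. p2, 1   [neg-or-rule on 5]
Accessibility: 0R1
Branch closes: p2 and not p2 both at 1.
Every branch of the negation's tableau closes; the branch above is one of them.

Valid in K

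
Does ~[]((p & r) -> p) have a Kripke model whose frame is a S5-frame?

1. ~[]((p & r) -> p), u
2. ~((p & r) -> p), v
3. p & r, v
4. ~p, v
5. p, v
6. r, v
Accessibility: uRu, uRv, vRu, vRv
Branch closes: p and ~p both at v.
All branches of the tableau close; one closing branch shown above.

No, unsatisfiable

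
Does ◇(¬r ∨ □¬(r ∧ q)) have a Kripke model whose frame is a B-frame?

1. ◇(¬r ∨ □¬(r ∧ q)), w0
2. ¬r ∨ □¬(r ∧ q), w1
3. □¬(r ∧ q), w1
4. ¬(r ∧ q), w0
5. ¬(r ∧ q), w1
6. ¬q, w0
7. ¬q, w1
Accessibility: w0Rw0, w0Rw1, w1Rw0, w1Rw1

Satisfiable (open branch found)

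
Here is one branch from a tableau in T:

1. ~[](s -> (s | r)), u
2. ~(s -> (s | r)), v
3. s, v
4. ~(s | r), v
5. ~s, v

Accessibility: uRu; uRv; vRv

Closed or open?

Yes, closed

Both s and ~s appear at v.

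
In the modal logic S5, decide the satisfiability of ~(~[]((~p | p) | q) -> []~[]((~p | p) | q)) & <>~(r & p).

1. ~(~[]((~p | p) | q) -> []~[]((~p | p) | q)) & <>~(r & p), w0
2. ~(~[]((~p | p) | q) -> []~[]((~p | p) | q)), w0
3. <>~(r & p), w0
4. ~[]((~p | p) | q), w0
5. ~[]~[]((~p | p) | q), w0
6. ~(r & p), w1
7. ~p, w1
8. ~((~p | p) | q), w2
9. ~(~p | p), w2
10. ~q, w2
11. p, w2
12. ~p, w2
Accessibility: w0Rw0, w0Rw1, w0Rw2, w1Rw0, w1Rw1, w1Rw2, w2Rw0, w2Rw1, w2Rw2
Branch closes: p and ~p both at w2.
Every branch closes; the branch above is one of them.

Unsatisfiable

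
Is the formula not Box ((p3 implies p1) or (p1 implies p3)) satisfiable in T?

Unsatisfiable (every branch closes)

1. not Box ((p3 implies p1) or (p1 implies p3)), w0
2. not ((p3 implies p1) or (p1 implies p3)), w1
3. not (p3 implies p1), w1
4. not (p1 implies p3), w1
5. p3, w1
6. not p1, w1
7. p1, w1
8. not p3, w1
Accessibility: w0Rw0, w0Rw1, w1Rw1
Branch closes: p1 and not p1 both at w1.
All branches of the tableau close; one closing branch shown above.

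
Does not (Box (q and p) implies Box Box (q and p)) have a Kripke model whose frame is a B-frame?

Satisfiable (open branch found)

1. not (Box (q and p) implies Box Box (q and p)), 0
2. Box (q and p), 0
3. not Box Box (q and p), 0
4. q and p, 0
5. q, 0
6. p, 0
7. not Box (q and p), 1
8. q and p, 1
9. q, 1
10. p, 1
11. not (q and p), 2
12. not p, 2
Accessibility: 0R0, 0R1, 1R0, 1R1, 1R2, 2R1, 2R2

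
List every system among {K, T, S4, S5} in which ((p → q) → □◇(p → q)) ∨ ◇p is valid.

T-tableau for the negation ¬(((p → q) → □◇(p → q)) ∨ ◇p):
1. ¬(((p → q) → □◇(p → q)) ∨ ◇p), w0
2. ¬((p → q) → □◇(p → q)), w0
3. ¬◇p, w0
4. p → q, w0
5. ¬□◇(p → q), w0
6. ¬p, w0
7. q, w0
8. ¬◇(p → q), w1
9. ¬p, w1
10. ¬(p → q), w1
11. p, w1
12. ¬q, w1
Accessibility: w0Rw0, w0Rw1, w1Rw1
Branch closes: p and ¬p both at w1.
Every branch closes (one shown): valid in T, hence also in S4, S5 (every theorem of T is a theorem of S4 and S5).
K-tableau for the negation ¬(((p → q) → □◇(p → q)) ∨ ◇p):
1. ¬(((p → q) → □◇(p → q)) ∨ ◇p), w0
2. ¬((p → q) → □◇(p → q)), w0
3. ¬◇p, w0
4. p → q, w0
5. ¬□◇(p → q), w0
6. q, w0
7. ¬◇(p → q), w1
8. ¬p, w1
Accessibility: w0Rw1
Complete open branch: countermodel on a K-frame, so not valid in K.

T, S4, S5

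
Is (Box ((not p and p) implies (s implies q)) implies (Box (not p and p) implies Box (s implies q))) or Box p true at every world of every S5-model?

Valid in S5

Tableau for the negation not ((Box ((not p and p) implies (s implies q)) implies (Box (not p and p) implies Box (s implies q))) or Box p):
1. not ((Box ((not p and p) implies (s implies q)) implies (Box (not p and p) implies Box (s implies q))) or Box p), u
2. not (Box ((not p and p) implies (s implies q)) implies (Box (not p and p) implies Box (s implies q))), u   [neg-or-rule on 1]
3. not Box p, u   [neg-or-rule on 1]
4. Box ((not p and p) implies (s implies q)), u   [neg-implies-rule on 2]
5. not (Box (not p and p) implies Box (s implies q)), u   [neg-implies-rule on 2]
6. Box (not p and p), u   [neg-implies-rule on 5]
7. not Box (s implies q), u   [neg-implies-rule on 5]
8. (not p and p) implies (s implies q), u   [Box-rule on 4 via uRu]
9. not p and p, u   [Box-rule on 6 via uRu]
10. not p, u   [and-rule on 9]
11. p, u   [and-rule on 9]
Accessibility: uRu
Branch closes: p and not p both at u.
All branches of the negation close; one closing branch shown above.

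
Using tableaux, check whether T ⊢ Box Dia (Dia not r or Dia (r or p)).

Tableau for the negation not Box Dia (Dia not r or Dia (r or p)):
1. not Box Dia (Dia not r or Dia (r or p)), u
2. not Dia (Dia not r or Dia (r or p)), v   [neg-Box-rule on 1: fresh world v, uRv]
3. not (Dia not r or Dia (r or p)), v   [neg-Dia-rule on 2 via vRv]
4. not Dia not r, v   [neg-or-rule on 3]
5. not Dia (r or p), v   [neg-or-rule on 3]
6. r, v   [neg-Dia-rule on 4 via vRv]
7. not (r or p), v   [neg-Dia-rule on 5 via vRv]
8. not r, v   [neg-or-rule on 7]
9. not p, v   [neg-or-rule on 7]
Accessibility: uRu, uRv, vRv
Branch closes: r and not r both at v.
All branches of the negation close; one closing branch shown above.

Valid in T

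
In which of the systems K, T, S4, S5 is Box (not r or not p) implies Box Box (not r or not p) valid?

S4, S5

S4-tableau for the negation not (Box (not r or not p) implies Box Box (not r or not p)):
1. not (Box (not r or not p) implies Box Box (not r or not p)), w0
2. Box (not r or not p), w0
3. not Box Box (not r or not p), w0
4. not r or not p, w0
5. not p, w0
6. not Box (not r or not p), w1
7. not r or not p, w1
8. not p, w1
9. not (not r or not p), w2
10. r, w2
11. p, w2
12. not r or not p, w2
13. not p, w2
Accessibility: w0Rw0, w0Rw1, w0Rw2, w1Rw1, w1Rw2, w2Rw2
Branch closes: p and not p both at w2.
Every branch closes (one shown): valid in S4, hence also in S5 (every theorem of S4 is a theorem of S5).
T-tableau for the negation not (Box (not r or not p) implies Box Box (not r or not p)):
1. not (Box (not r or not p) implies Box Box (not r or not p)), w0
2. Box (not r or not p), w0
3. not Box Box (not r or not p), w0
4. not r or not p, w0
5. not p, w0
6. not Box (not r or not p), w1
7. not r or not p, w1
8. not p, w1
9. not (not r or not p), w2
10. r, w2
11. p, w2
Accessibility: w0Rw0, w0Rw1, w1Rw1, w1Rw2, w2Rw2
Complete open branch: countermodel on a T-frame, so not valid in T, nor in K (the same frame is also a K-frame).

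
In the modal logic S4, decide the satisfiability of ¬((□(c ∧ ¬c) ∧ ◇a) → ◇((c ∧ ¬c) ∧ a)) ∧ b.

No, unsatisfiable

1. ¬((□(c ∧ ¬c) ∧ ◇a) → ◇((c ∧ ¬c) ∧ a)) ∧ b, 0
2. ¬((□(c ∧ ¬c) ∧ ◇a) → ◇((c ∧ ¬c) ∧ a)), 0
3. b, 0
4. □(c ∧ ¬c) ∧ ◇a, 0
5. ¬◇((c ∧ ¬c) ∧ a), 0
6. □(c ∧ ¬c), 0
7. ◇a, 0
8. ¬((c ∧ ¬c) ∧ a), 0
9. c ∧ ¬c, 0
10. c, 0
11. ¬c, 0
Accessibility: 0R0
Branch closes: c and ¬c both at 0.
All branches of the tableau close; one closing branch shown above.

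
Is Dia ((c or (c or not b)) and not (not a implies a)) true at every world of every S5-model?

No, not valid

Tableau for the negation not Dia ((c or (c or not b)) and not (not a implies a)):
1. not Dia ((c or (c or not b)) and not (not a implies a)), w0
2. not ((c or (c or not b)) and not (not a implies a)), w0   [neg-Dia-rule on 1 via w0Rw0]
3. not a implies a, w0   [neg-and-rule on 2 (branches; this branch)]
4. a, w0   [implies-rule on 3 (branches; this branch)]
Accessibility: w0Rw0
The negation has an open branch (countermodel exists).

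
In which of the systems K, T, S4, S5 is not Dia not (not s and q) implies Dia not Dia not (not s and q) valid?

T-tableau for the negation not (not Dia not (not s and q) implies Dia not Dia not (not s and q)):
1. not (not Dia not (not s and q) implies Dia not Dia not (not s and q)), 0
2. not Dia not (not s and q), 0   [neg-implies-rule on 1]
3. not Dia not Dia not (not s and q), 0   [neg-implies-rule on 1]
4. not s and q, 0   [neg-Dia-rule on 2 via 0R0]
5. not s, 0   [and-rule on 4]
6. q, 0   [and-rule on 4]
7. Dia not (not s and q), 0   [neg-Dia-rule on 3 via 0R0]
8. not (not s and q), 1   [Dia-rule on 7: fresh world 1, 0R1]
9. not s and q, 1   [neg-Dia-rule on 2 via 0R1]
10. not s, 1   [and-rule on 9]
11. q, 1   [and-rule on 9]
12. Dia not (not s and q), 1   [neg-Dia-rule on 3 via 0R1]
13. not q, 1   [neg-and-rule on 8 (branches; this branch)]
Accessibility: 0R0, 0R1, 1R1
Branch closes: q and not q both at 1.
Every branch closes (one shown): valid in T, hence also in S4, S5 (every theorem of T is a theorem of S4 and S5).
K-tableau for the negation not (not Dia not (not s and q) implies Dia not Dia not (not s and q)):
1. not (not Dia not (not s and q) implies Dia not Dia not (not s and q)), 0
2. not Dia not (not s and q), 0   [neg-implies-rule on 1]
3. not Dia not Dia not (not s and q), 0   [neg-implies-rule on 1]
Complete open branch: countermodel on a K-frame, so not valid in K.

T, S4, S5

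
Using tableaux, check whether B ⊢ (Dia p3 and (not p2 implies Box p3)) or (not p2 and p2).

Not valid

Tableau for the negation not ((Dia p3 and (not p2 implies Box p3)) or (not p2 and p2)):
1. not ((Dia p3 and (not p2 implies Box p3)) or (not p2 and p2)), 0
2. not (Dia p3 and (not p2 implies Box p3)), 0
3. not (not p2 and p2), 0
4. not (not p2 implies Box p3), 0
5. not p2, 0
6. not Box p3, 0
7. not p3, 1
Accessibility: 0R0, 0R1, 1R0, 1R1
The negation has an open branch (countermodel exists).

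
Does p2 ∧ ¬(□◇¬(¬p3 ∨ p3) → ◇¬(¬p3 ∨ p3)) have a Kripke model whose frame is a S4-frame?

1. p2 ∧ ¬(□◇¬(¬p3 ∨ p3) → ◇¬(¬p3 ∨ p3)), w0
2. p2, w0
3. ¬(□◇¬(¬p3 ∨ p3) → ◇¬(¬p3 ∨ p3)), w0
4. □◇¬(¬p3 ∨ p3), w0
5. ¬◇¬(¬p3 ∨ p3), w0
6. ◇¬(¬p3 ∨ p3), w0
7. ¬p3 ∨ p3, w0
8. p3, w0
9. ¬(¬p3 ∨ p3), w1
10. p3, w1
11. ¬p3, w1
Accessibility: w0Rw0, w0Rw1, w1Rw1
Branch closes: p3 and ¬p3 both at w1.
All branches of the tableau close; one closing branch shown above.

No, unsatisfiable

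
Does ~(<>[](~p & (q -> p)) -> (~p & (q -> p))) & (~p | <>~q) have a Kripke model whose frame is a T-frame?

1. ~(<>[](~p & (q -> p)) -> (~p & (q -> p))) & (~p | <>~q), u
2. ~(<>[](~p & (q -> p)) -> (~p & (q -> p))), u
3. ~p | <>~q, u
4. <>[](~p & (q -> p)), u
5. ~(~p & (q -> p)), u
6. <>~q, u
7. ~(q -> p), u
8. q, u
9. ~p, u
10. [](~p & (q -> p)), v
11. ~p & (q -> p), v
12. ~p, v
13. q -> p, v
14. ~q, v
15. ~q, w
Accessibility: uRu, uRv, uRw, vRv, wRw

Yes, satisfiable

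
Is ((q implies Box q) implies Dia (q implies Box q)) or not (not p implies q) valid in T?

Tableau for the negation not (((q implies Box q) implies Dia (q implies Box q)) or not (not p implies q)):
1. not (((q implies Box q) implies Dia (q implies Box q)) or not (not p implies q)), u
2. not ((q implies Box q) implies Dia (q implies Box q)), u   [neg-or-rule on 1]
3. not p implies q, u   [neg-or-rule on 1]
4. q implies Box q, u   [neg-implies-rule on 2]
5. not Dia (q implies Box q), u   [neg-implies-rule on 2]
6. not (q implies Box q), u   [neg-Dia-rule on 5 via uRu]
7. q, u   [neg-implies-rule on 6]
8. not Box q, u   [neg-implies-rule on 6]
9. Box q, u   [implies-rule on 4 (branches; this branch)]
10. not q, v   [neg-Box-rule on 8: fresh world v, uRv]
11. not (q implies Box q), v   [neg-Dia-rule on 5 via uRv]
12. q, v   [neg-implies-rule on 11]
13. not Box q, v   [neg-implies-rule on 11]
Accessibility: uRu, uRv, vRv
Branch closes: q and not q both at v.
All branches of the negation close; one closing branch shown above.

Yes, valid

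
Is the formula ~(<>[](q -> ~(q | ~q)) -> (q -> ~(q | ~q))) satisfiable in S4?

1. ~(<>[](q -> ~(q | ~q)) -> (q -> ~(q | ~q))), u
2. <>[](q -> ~(q | ~q)), u
3. ~(q -> ~(q | ~q)), u
4. q, u
5. q | ~q, u
6. [](q -> ~(q | ~q)), v
7. q -> ~(q | ~q), v
8. ~q, v
Accessibility: uRu, uRv, vRv

Satisfiable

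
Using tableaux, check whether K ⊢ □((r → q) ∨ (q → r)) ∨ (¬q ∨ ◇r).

Tableau for the negation ¬(□((r → q) ∨ (q → r)) ∨ (¬q ∨ ◇r)):
1. ¬(□((r → q) ∨ (q → r)) ∨ (¬q ∨ ◇r)), w0
2. ¬□((r → q) ∨ (q → r)), w0
3. ¬(¬q ∨ ◇r), w0
4. q, w0
5. ¬◇r, w0
6. ¬((r → q) ∨ (q → r)), w1
7. ¬(r → q), w1
8. ¬(q → r), w1
9. r, w1
10. ¬q, w1
11. q, w1
12. ¬r, w1
Accessibility: w0Rw1
Branch closes: q and ¬q both at w1.
All branches of the negation close; one closing branch shown above.

Yes, valid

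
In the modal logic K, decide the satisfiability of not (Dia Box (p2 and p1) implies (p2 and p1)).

1. not (Dia Box (p2 and p1) implies (p2 and p1)), w0
2. Dia Box (p2 and p1), w0
3. not (p2 and p1), w0
4. not p1, w0
5. Box (p2 and p1), w1
Accessibility: w0Rw1

Satisfiable (open branch found)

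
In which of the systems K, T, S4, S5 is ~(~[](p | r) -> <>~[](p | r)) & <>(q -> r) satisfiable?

K

K-tableau for the formula:
1. ~(~[](p | r) -> <>~[](p | r)) & <>(q -> r), 0
2. ~(~[](p | r) -> <>~[](p | r)), 0   [&-rule on 1]
3. <>(q -> r), 0   [&-rule on 1]
4. ~[](p | r), 0   [~->-rule on 2]
5. ~<>~[](p | r), 0   [~->-rule on 2]
6. q -> r, 1   [<>-rule on 3: fresh world 1, 0R1]
7. [](p | r), 1   [~<>-rule on 5 via 0R1]
8. r, 1   [->-rule on 6 (branches; this branch)]
9. ~(p | r), 2   [~[]-rule on 4: fresh world 2, 0R2]
10. ~p, 2   [~|-rule on 9]
11. ~r, 2   [~|-rule on 9]
12. [](p | r), 2   [~<>-rule on 5 via 0R2]
Accessibility: 0R1, 0R2
Complete open branch: satisfiable in K.
T-tableau for the formula:
1. ~(~[](p | r) -> <>~[](p | r)) & <>(q -> r), 0
2. ~(~[](p | r) -> <>~[](p | r)), 0   [&-rule on 1]
3. <>(q -> r), 0   [&-rule on 1]
4. ~[](p | r), 0   [~->-rule on 2]
5. ~<>~[](p | r), 0   [~->-rule on 2]
6. [](p | r), 0   [~<>-rule on 5 via 0R0]
7. p | r, 0   [[]-rule on 6 via 0R0]
8. r, 0   [|-rule on 7 (branches; this branch)]
9. q -> r, 1   [<>-rule on 3: fresh world 1, 0R1]
10. [](p | r), 1   [~<>-rule on 5 via 0R1]
11. p | r, 1   [[]-rule on 6 via 0R1]
12. r, 1   [->-rule on 9 (branches; this branch)]
13. ~(p | r), 2   [~[]-rule on 4: fresh world 2, 0R2]
14. ~p, 2   [~|-rule on 13]
15. ~r, 2   [~|-rule on 13]
16. [](p | r), 2   [~<>-rule on 5 via 0R2]
17. p | r, 2   [[]-rule on 6 via 0R2]
18. r, 2   [|-rule on 17 (branches; this branch)]
Accessibility: 0R0, 0R1, 0R2, 1R1, 2R2
Branch closes: r and ~r both at 2.
Every branch closes (one shown): unsatisfiable in T, hence also in S4, S5 (every S4/S5-frame is a T-frame).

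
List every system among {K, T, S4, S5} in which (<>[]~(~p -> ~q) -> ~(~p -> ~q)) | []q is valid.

S4-tableau for the negation ~((<>[]~(~p -> ~q) -> ~(~p -> ~q)) | []q):
1. ~((<>[]~(~p -> ~q) -> ~(~p -> ~q)) | []q), u
2. ~(<>[]~(~p -> ~q) -> ~(~p -> ~q)), u
3. ~[]q, u
4. <>[]~(~p -> ~q), u
5. ~p -> ~q, u
6. ~q, u
7. ~q, v
8. []~(~p -> ~q), w
9. ~(~p -> ~q), w
10. ~p, w
11. q, w
Accessibility: uRu, uRv, uRw, vRv, wRw
Complete open branch: countermodel on an S4-frame, so not valid in S4, nor in K, T (the same frame is also a K-frame and a T-frame).
S5-tableau for the negation ~((<>[]~(~p -> ~q) -> ~(~p -> ~q)) | []q):
1. ~((<>[]~(~p -> ~q) -> ~(~p -> ~q)) | []q), u
2. ~(<>[]~(~p -> ~q) -> ~(~p -> ~q)), u
3. ~[]q, u
4. <>[]~(~p -> ~q), u
5. ~p -> ~q, u
6. ~q, u
7. ~q, v
8. []~(~p -> ~q), w
9. ~(~p -> ~q), u
10. ~p, u
11. q, u
Accessibility: uRu, uRv, uRw, vRu, vRv, vRw, wRu, wRv, wRw
Branch closes: q and ~q both at u.
Every branch closes (one shown): valid in S5.

S5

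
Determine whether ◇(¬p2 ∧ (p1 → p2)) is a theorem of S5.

Tableau for the negation ¬◇(¬p2 ∧ (p1 → p2)):
1. ¬◇(¬p2 ∧ (p1 → p2)), 0
2. ¬(¬p2 ∧ (p1 → p2)), 0
3. ¬(p1 → p2), 0
4. p1, 0
5. ¬p2, 0
Accessibility: 0R0
The negation has an open branch (countermodel exists).

Invalid (countermodel exists)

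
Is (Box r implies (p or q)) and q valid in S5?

Tableau for the negation not ((Box r implies (p or q)) and q):
1. not ((Box r implies (p or q)) and q), w0
2. not q, w0
Accessibility: w0Rw0
The negation has an open branch (countermodel exists).

Invalid (countermodel exists)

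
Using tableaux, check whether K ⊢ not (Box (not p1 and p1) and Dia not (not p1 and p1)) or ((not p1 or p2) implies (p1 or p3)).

Tableau for the negation not (not (Box (not p1 and p1) and Dia not (not p1 and p1)) or ((not p1 or p2) implies (p1 or p3))):
1. not (not (Box (not p1 and p1) and Dia not (not p1 and p1)) or ((not p1 or p2) implies (p1 or p3))), u
2. Box (not p1 and p1) and Dia not (not p1 and p1), u
3. not ((not p1 or p2) implies (p1 or p3)), u
4. Box (not p1 and p1), u
5. Dia not (not p1 and p1), u
6. not p1 or p2, u
7. not (p1 or p3), u
8. not p1, u
9. not p3, u
10. p2, u
11. not (not p1 and p1), v
12. not p1 and p1, v
13. not p1, v
14. p1, v
Accessibility: uRv
Branch closes: p1 and not p1 both at v.
Every branch of the negation's tableau closes; the branch above is one of them.

Valid in K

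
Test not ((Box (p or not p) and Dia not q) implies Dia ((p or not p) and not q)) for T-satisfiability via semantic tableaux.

Unsatisfiable (every branch closes)

1. not ((Box (p or not p) and Dia not q) implies Dia ((p or not p) and not q)), w0
2. Box (p or not p) and Dia not q, w0
3. not Dia ((p or not p) and not q), w0
4. Box (p or not p), w0
5. Dia not q, w0
6. not ((p or not p) and not q), w0
7. p or not p, w0
8. q, w0
9. not p, w0
10. not q, w1
11. not ((p or not p) and not q), w1
12. p or not p, w1
13. not (p or not p), w1
14. not p, w1
15. p, w1
Accessibility: w0Rw0, w0Rw1, w1Rw1
Branch closes: p and not p both at w1.
Every branch closes; the branch above is one of them.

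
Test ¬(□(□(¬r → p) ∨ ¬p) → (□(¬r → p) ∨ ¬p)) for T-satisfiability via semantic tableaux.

1. ¬(□(□(¬r → p) ∨ ¬p) → (□(¬r → p) ∨ ¬p)), 0
2. □(□(¬r → p) ∨ ¬p), 0   [¬→-rule on 1]
3. ¬(□(¬r → p) ∨ ¬p), 0   [¬→-rule on 1]
4. ¬□(¬r → p), 0   [¬∨-rule on 3]
5. p, 0   [¬∨-rule on 3]
6. □(¬r → p) ∨ ¬p, 0   [□-rule on 2 via 0R0]
7. □(¬r → p), 0   [∨-rule on 6 (branches; this branch)]
8. ¬r → p, 0   [□-rule on 7 via 0R0]
9. ¬(¬r → p), 1   [¬□-rule on 4: fresh world 1, 0R1]
10. ¬r, 1   [¬→-rule on 9]
11. ¬p, 1   [¬→-rule on 9]
12. □(¬r → p) ∨ ¬p, 1   [□-rule on 2 via 0R1]
13. ¬r → p, 1   [□-rule on 7 via 0R1]
14. p, 1   [→-rule on 13 (branches; this branch)]
Accessibility: 0R0, 0R1, 1R1
Branch closes: p and ¬p both at 1.
(One branch shown.) All branches close.

Unsatisfiable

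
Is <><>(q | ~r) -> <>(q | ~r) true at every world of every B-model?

Tableau for the negation ~(<><>(q | ~r) -> <>(q | ~r)):
1. ~(<><>(q | ~r) -> <>(q | ~r)), w0
2. <><>(q | ~r), w0   [~->-rule on 1]
3. ~<>(q | ~r), w0   [~->-rule on 1]
4. ~(q | ~r), w0   [~<>-rule on 3 via w0Rw0]
5. ~q, w0   [~|-rule on 4]
6. r, w0   [~|-rule on 4]
7. <>(q | ~r), w1   [<>-rule on 2: fresh world w1, w0Rw1]
8. ~(q | ~r), w1   [~<>-rule on 3 via w0Rw1]
9. ~q, w1   [~|-rule on 8]
10. r, w1   [~|-rule on 8]
11. q | ~r, w2   [<>-rule on 7: fresh world w2, w1Rw2]
12. ~r, w2   [|-rule on 11 (branches; this branch)]
Accessibility: w0Rw0, w0Rw1, w1Rw0, w1Rw1, w1Rw2, w2Rw1, w2Rw2
The negation has an open branch (countermodel exists).

No, not valid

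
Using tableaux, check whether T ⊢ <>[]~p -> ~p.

Tableau for the negation ~(<>[]~p -> ~p):
1. ~(<>[]~p -> ~p), 0
2. <>[]~p, 0   [~->-rule on 1]
3. p, 0   [~->-rule on 1]
4. []~p, 1   [<>-rule on 2: fresh world 1, 0R1]
5. ~p, 1   [[]-rule on 4 via 1R1]
Accessibility: 0R0, 0R1, 1R1
The negation has an open branch (countermodel exists).

No, not valid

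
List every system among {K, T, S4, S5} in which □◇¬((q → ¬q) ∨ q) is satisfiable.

K

T-tableau for the formula:
1. □◇¬((q → ¬q) ∨ q), w0
2. ◇¬((q → ¬q) ∨ q), w0
3. ¬((q → ¬q) ∨ q), w1
4. ¬(q → ¬q), w1
5. ¬q, w1
6. q, w1
Accessibility: w0Rw0, w0Rw1, w1Rw1
Branch closes: q and ¬q both at w1.
Every branch closes (one shown): unsatisfiable in T, hence also in S4, S5 (every S4/S5-frame is a T-frame).
K-tableau for the formula:
1. □◇¬((q → ¬q) ∨ q), w0
Complete open branch: satisfiable in K.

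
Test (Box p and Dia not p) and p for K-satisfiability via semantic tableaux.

1. (Box p and Dia not p) and p, 0
2. Box p and Dia not p, 0
3. p, 0
4. Box p, 0
5. Dia not p, 0
6. not p, 1
7. p, 1
Accessibility: 0R1
Branch closes: p and not p both at 1.
(One branch shown.) All branches close.

No, unsatisfiable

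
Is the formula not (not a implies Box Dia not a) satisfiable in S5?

1. not (not a implies Box Dia not a), u
2. not a, u   [neg-implies-rule on 1]
3. not Box Dia not a, u   [neg-implies-rule on 1]
4. not Dia not a, v   [neg-Box-rule on 3: fresh world v, uRv]
5. a, u   [neg-Dia-rule on 4 via vRu]
Accessibility: uRu, uRv, vRu, vRv
Branch closes: a and not a both at u.
(One branch shown.) All branches close.

No, unsatisfiable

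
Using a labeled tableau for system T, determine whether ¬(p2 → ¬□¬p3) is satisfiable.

1. ¬(p2 → ¬□¬p3), 0
2. p2, 0
3. □¬p3, 0
4. ¬p3, 0
Accessibility: 0R0

Yes, satisfiable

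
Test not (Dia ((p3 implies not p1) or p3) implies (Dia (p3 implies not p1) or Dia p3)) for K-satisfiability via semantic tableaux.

Unsatisfiable (every branch closes)

1. not (Dia ((p3 implies not p1) or p3) implies (Dia (p3 implies not p1) or Dia p3)), 0
2. Dia ((p3 implies not p1) or p3), 0
3. not (Dia (p3 implies not p1) or Dia p3), 0
4. not Dia (p3 implies not p1), 0
5. not Dia p3, 0
6. (p3 implies not p1) or p3, 1
7. not (p3 implies not p1), 1
8. p3, 1
9. p1, 1
10. not p3, 1
Accessibility: 0R1
Branch closes: p3 and not p3 both at 1.
(One branch shown.) All branches close.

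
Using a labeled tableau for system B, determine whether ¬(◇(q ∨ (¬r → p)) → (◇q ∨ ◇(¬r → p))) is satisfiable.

No, unsatisfiable

1. ¬(◇(q ∨ (¬r → p)) → (◇q ∨ ◇(¬r → p))), u
2. ◇(q ∨ (¬r → p)), u
3. ¬(◇q ∨ ◇(¬r → p)), u
4. ¬◇q, u
5. ¬◇(¬r → p), u
6. ¬q, u
7. ¬(¬r → p), u
8. ¬r, u
9. ¬p, u
10. q ∨ (¬r → p), v
11. ¬q, v
12. ¬(¬r → p), v
13. ¬r, v
14. ¬p, v
15. ¬r → p, v
16. p, v
Accessibility: uRu, uRv, vRu, vRv
Branch closes: p and ¬p both at v.
All branches of the tableau close; one closing branch shown above.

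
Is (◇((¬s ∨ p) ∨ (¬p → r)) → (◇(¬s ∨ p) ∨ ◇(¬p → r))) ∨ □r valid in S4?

Yes, valid

Tableau for the negation ¬((◇((¬s ∨ p) ∨ (¬p → r)) → (◇(¬s ∨ p) ∨ ◇(¬p → r))) ∨ □r):
1. ¬((◇((¬s ∨ p) ∨ (¬p → r)) → (◇(¬s ∨ p) ∨ ◇(¬p → r))) ∨ □r), w0
2. ¬(◇((¬s ∨ p) ∨ (¬p → r)) → (◇(¬s ∨ p) ∨ ◇(¬p → r))), w0   [¬∨-rule on 1]
3. ¬□r, w0   [¬∨-rule on 1]
4. ◇((¬s ∨ p) ∨ (¬p → r)), w0   [¬→-rule on 2]
5. ¬(◇(¬s ∨ p) ∨ ◇(¬p → r)), w0   [¬→-rule on 2]
6. ¬◇(¬s ∨ p), w0   [¬∨-rule on 5]
7. ¬◇(¬p → r), w0   [¬∨-rule on 5]
8. ¬(¬s ∨ p), w0   [¬◇-rule on 6 via w0Rw0]
9. s, w0   [¬∨-rule on 8]
10. ¬p, w0   [¬∨-rule on 8]
11. ¬(¬p → r), w0   [¬◇-rule on 7 via w0Rw0]
12. ¬r, w0   [¬→-rule on 11]
13. ¬r, w1   [¬□-rule on 3: fresh world w1, w0Rw1]
14. ¬(¬s ∨ p), w1   [¬◇-rule on 6 via w0Rw1]
15. s, w1   [¬∨-rule on 14]
16. ¬p, w1   [¬∨-rule on 14]
17. ¬(¬p → r), w1   [¬◇-rule on 7 via w0Rw1]
18. (¬s ∨ p) ∨ (¬p → r), w2   [◇-rule on 4: fresh world w2, w0Rw2]
19. ¬(¬s ∨ p), w2   [¬◇-rule on 6 via w0Rw2]
20. s, w2   [¬∨-rule on 19]
21. ¬p, w2   [¬∨-rule on 19]
22. ¬(¬p → r), w2   [¬◇-rule on 7 via w0Rw2]
23. ¬r, w2   [¬→-rule on 22]
24. ¬p → r, w2   [∨-rule on 18 (branches; this branch)]
25. r, w2   [→-rule on 24 (branches; this branch)]
Accessibility: w0Rw0, w0Rw1, w0Rw2, w1Rw1, w2Rw2
Branch closes: r and ¬r both at w2.
Every branch of the negation's tableau closes; the branch above is one of them.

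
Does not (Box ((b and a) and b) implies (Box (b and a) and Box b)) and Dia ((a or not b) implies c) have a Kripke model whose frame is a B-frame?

Unsatisfiable

1. not (Box ((b and a) and b) implies (Box (b and a) and Box b)) and Dia ((a or not b) implies c), 0
2. not (Box ((b and a) and b) implies (Box (b and a) and Box b)), 0
3. Dia ((a or not b) implies c), 0
4. Box ((b and a) and b), 0
5. not (Box (b and a) and Box b), 0
6. (b and a) and b, 0
7. b and a, 0
8. b, 0
9. a, 0
10. not Box (b and a), 0
11. (a or not b) implies c, 1
12. (b and a) and b, 1
13. b and a, 1
14. b, 1
15. a, 1
16. c, 1
17. not (b and a), 2
18. (b and a) and b, 2
19. b and a, 2
20. b, 2
21. a, 2
22. not a, 2
Accessibility: 0R0, 0R1, 0R2, 1R0, 1R1, 2R0, 2R2
Branch closes: a and not a both at 2.
(One branch shown.) All branches close.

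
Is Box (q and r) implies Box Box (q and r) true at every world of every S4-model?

Yes, valid

Tableau for the negation not (Box (q and r) implies Box Box (q and r)):
1. not (Box (q and r) implies Box Box (q and r)), w0
2. Box (q and r), w0
3. not Box Box (q and r), w0
4. q and r, w0
5. q, w0
6. r, w0
7. not Box (q and r), w1
8. q and r, w1
9. q, w1
10. r, w1
11. not (q and r), w2
12. q and r, w2
13. q, w2
14. r, w2
15. not r, w2
Accessibility: w0Rw0, w0Rw1, w0Rw2, w1Rw1, w1Rw2, w2Rw2
Branch closes: r and not r both at w2.
All branches of the negation close; one closing branch shown above.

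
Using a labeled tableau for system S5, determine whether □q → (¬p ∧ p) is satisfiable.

Satisfiable

1. □q → (¬p ∧ p), 0
2. ¬□q, 0   [→-rule on 1 (branches; this branch)]
3. ¬q, 1   [¬□-rule on 2: fresh world 1, 0R1]
Accessibility: 0R0, 0R1, 1R0, 1R1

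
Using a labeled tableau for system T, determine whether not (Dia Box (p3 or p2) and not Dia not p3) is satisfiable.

Satisfiable (open branch found)

1. not (Dia Box (p3 or p2) and not Dia not p3), w0
2. Dia not p3, w0
3. not p3, w1
Accessibility: w0Rw0, w0Rw1, w1Rw1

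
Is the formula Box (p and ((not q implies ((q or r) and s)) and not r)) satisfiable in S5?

1. Box (p and ((not q implies ((q or r) and s)) and not r)), w0
2. p and ((not q implies ((q or r) and s)) and not r), w0
3. p, w0
4. (not q implies ((q or r) and s)) and not r, w0
5. not q implies ((q or r) and s), w0
6. not r, w0
7. (q or r) and s, w0
8. q or r, w0
9. s, w0
10. q, w0
Accessibility: w0Rw0

Yes, satisfiable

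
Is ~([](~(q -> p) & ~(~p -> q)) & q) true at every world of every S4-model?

Tableau for the negation [](~(q -> p) & ~(~p -> q)) & q:
1. [](~(q -> p) & ~(~p -> q)) & q, 0
2. [](~(q -> p) & ~(~p -> q)), 0
3. q, 0
4. ~(q -> p) & ~(~p -> q), 0
5. ~(q -> p), 0
6. ~(~p -> q), 0
7. ~p, 0
8. ~q, 0
Accessibility: 0R0
Branch closes: q and ~q both at 0.
Every branch of the negation's tableau closes; the branch above is one of them.

Valid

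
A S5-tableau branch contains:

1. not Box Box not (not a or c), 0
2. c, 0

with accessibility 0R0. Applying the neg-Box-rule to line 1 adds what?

a fresh world 1 with 0R1, and not Box not (not a or c) at 1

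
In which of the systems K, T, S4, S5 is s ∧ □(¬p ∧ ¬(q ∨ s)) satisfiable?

T-tableau for the formula:
1. s ∧ □(¬p ∧ ¬(q ∨ s)), 0
2. s, 0
3. □(¬p ∧ ¬(q ∨ s)), 0
4. ¬p ∧ ¬(q ∨ s), 0
5. ¬p, 0
6. ¬(q ∨ s), 0
7. ¬q, 0
8. ¬s, 0
Accessibility: 0R0
Branch closes: s and ¬s both at 0.
Every branch closes (one shown): unsatisfiable in T, hence also in S4, S5 (every S4/S5-frame is a T-frame).
K-tableau for the formula:
1. s ∧ □(¬p ∧ ¬(q ∨ s)), 0
2. s, 0
3. □(¬p ∧ ¬(q ∨ s)), 0
Complete open branch: satisfiable in K.

K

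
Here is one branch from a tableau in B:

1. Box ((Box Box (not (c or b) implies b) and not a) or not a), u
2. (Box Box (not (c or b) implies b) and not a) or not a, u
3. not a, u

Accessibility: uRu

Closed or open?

No atom appears with both signs at the same world.

No, open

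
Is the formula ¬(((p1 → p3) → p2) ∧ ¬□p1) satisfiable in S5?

1. ¬(((p1 → p3) → p2) ∧ ¬□p1), w0
2. □p1, w0   [¬∧-rule on 1 (branches; this branch)]
3. p1, w0   [□-rule on 2 via w0Rw0]
Accessibility: w0Rw0

Yes, satisfiable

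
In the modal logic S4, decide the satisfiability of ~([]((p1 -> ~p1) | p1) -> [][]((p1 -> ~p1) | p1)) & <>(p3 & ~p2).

1. ~([]((p1 -> ~p1) | p1) -> [][]((p1 -> ~p1) | p1)) & <>(p3 & ~p2), w0
2. ~([]((p1 -> ~p1) | p1) -> [][]((p1 -> ~p1) | p1)), w0
3. <>(p3 & ~p2), w0
4. []((p1 -> ~p1) | p1), w0
5. ~[][]((p1 -> ~p1) | p1), w0
6. (p1 -> ~p1) | p1, w0
7. p1 -> ~p1, w0
8. ~p1, w0
9. p3 & ~p2, w1
10. p3, w1
11. ~p2, w1
12. (p1 -> ~p1) | p1, w1
13. p1 -> ~p1, w1
14. ~p1, w1
15. ~[]((p1 -> ~p1) | p1), w2
16. (p1 -> ~p1) | p1, w2
17. p1 -> ~p1, w2
18. ~p1, w2
19. ~((p1 -> ~p1) | p1), w3
20. ~(p1 -> ~p1), w3
21. ~p1, w3
22. p1, w3
Accessibility: w0Rw0, w0Rw1, w0Rw2, w0Rw3, w1Rw1, w2Rw2, w2Rw3, w3Rw3
Branch closes: p1 and ~p1 both at w3.
Every branch closes; the branch above is one of them.

No, unsatisfiable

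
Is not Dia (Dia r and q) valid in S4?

No, not valid

Tableau for the negation Dia (Dia r and q):
1. Dia (Dia r and q), w0
2. Dia r and q, w1
3. Dia r, w1
4. q, w1
5. r, w2
Accessibility: w0Rw0, w0Rw1, w0Rw2, w1Rw1, w1Rw2, w2Rw2
The negation has an open branch (countermodel exists).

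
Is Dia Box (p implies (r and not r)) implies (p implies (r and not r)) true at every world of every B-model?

Tableau for the negation not (Dia Box (p implies (r and not r)) implies (p implies (r and not r))):
1. not (Dia Box (p implies (r and not r)) implies (p implies (r and not r))), 0
2. Dia Box (p implies (r and not r)), 0   [neg-implies-rule on 1]
3. not (p implies (r and not r)), 0   [neg-implies-rule on 1]
4. p, 0   [neg-implies-rule on 3]
5. not (r and not r), 0   [neg-implies-rule on 3]
6. r, 0   [neg-and-rule on 5 (branches; this branch)]
7. Box (p implies (r and not r)), 1   [Dia-rule on 2: fresh world 1, 0R1]
8. p implies (r and not r), 0   [Box-rule on 7 via 1R0]
9. p implies (r and not r), 1   [Box-rule on 7 via 1R1]
10. r and not r, 0   [implies-rule on 8 (branches; this branch)]
11. not r, 0   [and-rule on 10]
Accessibility: 0R0, 0R1, 1R0, 1R1
Branch closes: r and not r both at 0.
All branches of the negation close; one closing branch shown above.

Valid in B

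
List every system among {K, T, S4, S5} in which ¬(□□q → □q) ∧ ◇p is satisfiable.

K

T-tableau for the formula:
1. ¬(□□q → □q) ∧ ◇p, u
2. ¬(□□q → □q), u
3. ◇p, u
4. □□q, u
5. ¬□q, u
6. □q, u
7. q, u
8. p, v
9. □q, v
10. q, v
11. ¬q, w
12. □q, w
13. q, w
Accessibility: uRu, uRv, uRw, vRv, wRw
Branch closes: q and ¬q both at w.
Every branch closes (one shown): unsatisfiable in T, hence also in S4, S5 (every S4/S5-frame is a T-frame).
K-tableau for the formula:
1. ¬(□□q → □q) ∧ ◇p, u
2. ¬(□□q → □q), u
3. ◇p, u
4. □□q, u
5. ¬□q, u
6. p, v
7. □q, v
8. ¬q, w
9. □q, w
Accessibility: uRv, uRw
Complete open branch: satisfiable in K.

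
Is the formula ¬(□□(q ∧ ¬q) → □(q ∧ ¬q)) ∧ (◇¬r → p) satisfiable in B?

No, unsatisfiable

1. ¬(□□(q ∧ ¬q) → □(q ∧ ¬q)) ∧ (◇¬r → p), u
2. ¬(□□(q ∧ ¬q) → □(q ∧ ¬q)), u
3. ◇¬r → p, u
4. □□(q ∧ ¬q), u
5. ¬□(q ∧ ¬q), u
6. □(q ∧ ¬q), u
7. q ∧ ¬q, u
8. q, u
9. ¬q, u
Accessibility: uRu
Branch closes: q and ¬q both at u.
Every branch closes; the branch above is one of them.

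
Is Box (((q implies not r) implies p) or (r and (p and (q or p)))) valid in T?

Tableau for the negation not Box (((q implies not r) implies p) or (r and (p and (q or p)))):
1. not Box (((q implies not r) implies p) or (r and (p and (q or p)))), w0
2. not (((q implies not r) implies p) or (r and (p and (q or p)))), w1   [neg-Box-rule on 1: fresh world w1, w0Rw1]
3. not ((q implies not r) implies p), w1   [neg-or-rule on 2]
4. not (r and (p and (q or p))), w1   [neg-or-rule on 2]
5. q implies not r, w1   [neg-implies-rule on 3]
6. not p, w1   [neg-implies-rule on 3]
7. not (p and (q or p)), w1   [neg-and-rule on 4 (branches; this branch)]
8. not r, w1   [implies-rule on 5 (branches; this branch)]
9. not (q or p), w1   [neg-and-rule on 7 (branches; this branch)]
10. not q, w1   [neg-or-rule on 9]
Accessibility: w0Rw0, w0Rw1, w1Rw1
The negation has an open branch (countermodel exists).

Invalid (countermodel exists)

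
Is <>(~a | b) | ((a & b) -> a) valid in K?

Valid

Tableau for the negation ~(<>(~a | b) | ((a & b) -> a)):
1. ~(<>(~a | b) | ((a & b) -> a)), 0
2. ~<>(~a | b), 0   [~|-rule on 1]
3. ~((a & b) -> a), 0   [~|-rule on 1]
4. a & b, 0   [~->-rule on 3]
5. ~a, 0   [~->-rule on 3]
6. a, 0   [&-rule on 4]
7. b, 0   [&-rule on 4]
Branch closes: a and ~a both at 0.
Every branch of the negation's tableau closes; the branch above is one of them.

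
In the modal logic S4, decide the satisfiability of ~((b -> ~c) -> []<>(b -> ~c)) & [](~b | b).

1. ~((b -> ~c) -> []<>(b -> ~c)) & [](~b | b), w0
2. ~((b -> ~c) -> []<>(b -> ~c)), w0
3. [](~b | b), w0
4. b -> ~c, w0
5. ~[]<>(b -> ~c), w0
6. ~b | b, w0
7. ~c, w0
8. b, w0
9. ~<>(b -> ~c), w1
10. ~b | b, w1
11. ~(b -> ~c), w1
12. b, w1
13. c, w1
Accessibility: w0Rw0, w0Rw1, w1Rw1

Satisfiable (open branch found)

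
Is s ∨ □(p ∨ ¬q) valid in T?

Tableau for the negation ¬(s ∨ □(p ∨ ¬q)):
1. ¬(s ∨ □(p ∨ ¬q)), 0
2. ¬s, 0
3. ¬□(p ∨ ¬q), 0
4. ¬(p ∨ ¬q), 1
5. ¬p, 1
6. q, 1
Accessibility: 0R0, 0R1, 1R1
The negation has an open branch (countermodel exists).

Not valid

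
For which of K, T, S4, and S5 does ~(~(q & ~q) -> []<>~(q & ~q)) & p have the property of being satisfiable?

K

K-tableau for the formula:
1. ~(~(q & ~q) -> []<>~(q & ~q)) & p, u
2. ~(~(q & ~q) -> []<>~(q & ~q)), u
3. p, u
4. ~(q & ~q), u
5. ~[]<>~(q & ~q), u
6. q, u
7. ~<>~(q & ~q), v
Accessibility: uRv
Complete open branch: satisfiable in K.
T-tableau for the formula:
1. ~(~(q & ~q) -> []<>~(q & ~q)) & p, u
2. ~(~(q & ~q) -> []<>~(q & ~q)), u
3. p, u
4. ~(q & ~q), u
5. ~[]<>~(q & ~q), u
6. q, u
7. ~<>~(q & ~q), v
8. q & ~q, v
9. q, v
10. ~q, v
Accessibility: uRu, uRv, vRv
Branch closes: q and ~q both at v.
Every branch closes (one shown): unsatisfiable in T, hence also in S4, S5 (every S4/S5-frame is a T-frame).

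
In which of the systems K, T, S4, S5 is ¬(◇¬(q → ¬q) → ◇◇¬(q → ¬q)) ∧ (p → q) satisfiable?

K

T-tableau for the formula:
1. ¬(◇¬(q → ¬q) → ◇◇¬(q → ¬q)) ∧ (p → q), 0
2. ¬(◇¬(q → ¬q) → ◇◇¬(q → ¬q)), 0
3. p → q, 0
4. ◇¬(q → ¬q), 0
5. ¬◇◇¬(q → ¬q), 0
6. ¬◇¬(q → ¬q), 0
7. q → ¬q, 0
8. ¬p, 0
9. ¬q, 0
10. ¬(q → ¬q), 1
11. q, 1
12. ¬◇¬(q → ¬q), 1
13. q → ¬q, 1
14. ¬q, 1
Accessibility: 0R0, 0R1, 1R1
Branch closes: q and ¬q both at 1.
Every branch closes (one shown): unsatisfiable in T, hence also in S4, S5 (every S4/S5-frame is a T-frame).
K-tableau for the formula:
1. ¬(◇¬(q → ¬q) → ◇◇¬(q → ¬q)) ∧ (p → q), 0
2. ¬(◇¬(q → ¬q) → ◇◇¬(q → ¬q)), 0
3. p → q, 0
4. ◇¬(q → ¬q), 0
5. ¬◇◇¬(q → ¬q), 0
6. q, 0
7. ¬(q → ¬q), 1
8. q, 1
9. ¬◇¬(q → ¬q), 1
Accessibility: 0R1
Complete open branch: satisfiable in K.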